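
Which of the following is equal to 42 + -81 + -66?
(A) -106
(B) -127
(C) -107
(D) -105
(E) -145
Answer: D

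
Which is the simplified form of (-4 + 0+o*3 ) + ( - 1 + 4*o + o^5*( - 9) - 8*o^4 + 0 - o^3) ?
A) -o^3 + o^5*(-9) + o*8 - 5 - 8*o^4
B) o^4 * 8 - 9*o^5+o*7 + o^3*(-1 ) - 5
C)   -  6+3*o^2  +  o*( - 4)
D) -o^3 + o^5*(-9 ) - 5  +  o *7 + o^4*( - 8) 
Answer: D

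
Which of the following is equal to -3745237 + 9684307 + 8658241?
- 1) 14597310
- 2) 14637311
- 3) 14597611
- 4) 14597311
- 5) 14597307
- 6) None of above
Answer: 4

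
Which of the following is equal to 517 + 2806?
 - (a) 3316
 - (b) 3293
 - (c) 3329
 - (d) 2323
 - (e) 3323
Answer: e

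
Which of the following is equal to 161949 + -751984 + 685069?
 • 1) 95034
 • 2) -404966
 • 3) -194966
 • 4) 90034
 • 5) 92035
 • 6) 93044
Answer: 1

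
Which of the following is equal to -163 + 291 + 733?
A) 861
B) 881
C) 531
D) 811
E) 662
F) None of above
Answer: A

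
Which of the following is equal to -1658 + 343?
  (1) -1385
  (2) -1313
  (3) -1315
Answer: 3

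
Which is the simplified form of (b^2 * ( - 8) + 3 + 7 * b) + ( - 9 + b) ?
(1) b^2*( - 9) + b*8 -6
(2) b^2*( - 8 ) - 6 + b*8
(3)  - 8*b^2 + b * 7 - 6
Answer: 2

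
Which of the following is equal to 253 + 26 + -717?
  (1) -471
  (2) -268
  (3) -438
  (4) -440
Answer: 3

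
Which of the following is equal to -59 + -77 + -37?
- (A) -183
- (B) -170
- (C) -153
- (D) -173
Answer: D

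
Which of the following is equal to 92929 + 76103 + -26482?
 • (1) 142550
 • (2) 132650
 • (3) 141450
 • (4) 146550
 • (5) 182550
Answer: 1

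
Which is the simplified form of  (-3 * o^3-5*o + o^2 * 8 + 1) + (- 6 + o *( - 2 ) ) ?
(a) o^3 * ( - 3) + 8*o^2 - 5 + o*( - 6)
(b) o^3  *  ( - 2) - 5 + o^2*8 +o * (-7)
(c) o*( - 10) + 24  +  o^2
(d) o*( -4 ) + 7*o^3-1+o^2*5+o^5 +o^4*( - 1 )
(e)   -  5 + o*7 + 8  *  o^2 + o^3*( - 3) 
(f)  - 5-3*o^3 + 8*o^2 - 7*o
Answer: f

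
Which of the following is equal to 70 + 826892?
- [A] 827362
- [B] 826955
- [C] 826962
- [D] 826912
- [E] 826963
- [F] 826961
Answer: C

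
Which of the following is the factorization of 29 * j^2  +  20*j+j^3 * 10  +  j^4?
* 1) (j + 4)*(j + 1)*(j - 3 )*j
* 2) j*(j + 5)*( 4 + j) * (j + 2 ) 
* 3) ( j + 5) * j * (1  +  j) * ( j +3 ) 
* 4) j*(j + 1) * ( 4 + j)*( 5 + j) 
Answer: 4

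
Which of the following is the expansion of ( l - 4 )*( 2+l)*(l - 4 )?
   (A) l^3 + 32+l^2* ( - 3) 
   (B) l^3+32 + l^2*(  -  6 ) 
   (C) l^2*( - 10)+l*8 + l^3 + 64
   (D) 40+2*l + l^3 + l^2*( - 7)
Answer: B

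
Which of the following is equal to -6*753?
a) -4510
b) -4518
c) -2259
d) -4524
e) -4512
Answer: b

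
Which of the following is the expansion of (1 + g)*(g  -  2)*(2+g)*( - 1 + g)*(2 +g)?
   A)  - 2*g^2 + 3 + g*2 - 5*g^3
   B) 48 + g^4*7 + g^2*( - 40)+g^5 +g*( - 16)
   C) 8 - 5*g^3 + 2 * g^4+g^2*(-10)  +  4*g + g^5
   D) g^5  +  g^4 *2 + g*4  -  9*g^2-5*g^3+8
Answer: C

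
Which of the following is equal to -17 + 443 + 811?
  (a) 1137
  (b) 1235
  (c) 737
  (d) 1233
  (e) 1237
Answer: e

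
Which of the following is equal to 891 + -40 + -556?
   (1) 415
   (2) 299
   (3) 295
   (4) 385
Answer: 3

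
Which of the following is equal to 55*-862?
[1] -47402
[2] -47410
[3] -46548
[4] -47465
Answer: 2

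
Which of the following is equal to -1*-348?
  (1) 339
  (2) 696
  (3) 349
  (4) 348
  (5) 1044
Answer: 4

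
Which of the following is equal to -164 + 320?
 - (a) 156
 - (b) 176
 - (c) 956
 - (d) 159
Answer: a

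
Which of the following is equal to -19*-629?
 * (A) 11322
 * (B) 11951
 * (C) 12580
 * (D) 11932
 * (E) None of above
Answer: B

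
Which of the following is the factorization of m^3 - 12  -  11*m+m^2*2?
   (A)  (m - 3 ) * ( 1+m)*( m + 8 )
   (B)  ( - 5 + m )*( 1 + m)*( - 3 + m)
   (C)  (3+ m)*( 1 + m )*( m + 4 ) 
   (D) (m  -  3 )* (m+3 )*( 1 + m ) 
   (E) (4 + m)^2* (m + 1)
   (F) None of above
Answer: F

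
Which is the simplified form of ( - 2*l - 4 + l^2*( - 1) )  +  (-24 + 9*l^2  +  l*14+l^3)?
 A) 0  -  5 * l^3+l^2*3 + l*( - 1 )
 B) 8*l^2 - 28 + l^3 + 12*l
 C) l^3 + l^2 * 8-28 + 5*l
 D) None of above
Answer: B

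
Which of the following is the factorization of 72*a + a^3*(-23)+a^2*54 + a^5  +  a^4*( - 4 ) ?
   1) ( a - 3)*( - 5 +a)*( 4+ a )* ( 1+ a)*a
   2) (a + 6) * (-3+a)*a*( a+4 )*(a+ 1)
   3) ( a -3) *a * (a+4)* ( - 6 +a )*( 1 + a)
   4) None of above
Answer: 3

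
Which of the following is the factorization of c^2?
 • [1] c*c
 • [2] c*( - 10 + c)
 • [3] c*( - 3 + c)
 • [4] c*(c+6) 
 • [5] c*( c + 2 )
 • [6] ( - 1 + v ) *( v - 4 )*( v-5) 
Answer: 1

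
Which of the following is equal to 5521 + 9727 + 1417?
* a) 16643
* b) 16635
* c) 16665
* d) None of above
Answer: c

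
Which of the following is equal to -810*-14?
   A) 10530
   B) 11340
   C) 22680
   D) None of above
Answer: B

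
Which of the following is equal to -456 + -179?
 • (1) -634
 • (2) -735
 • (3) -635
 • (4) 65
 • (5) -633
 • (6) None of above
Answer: 3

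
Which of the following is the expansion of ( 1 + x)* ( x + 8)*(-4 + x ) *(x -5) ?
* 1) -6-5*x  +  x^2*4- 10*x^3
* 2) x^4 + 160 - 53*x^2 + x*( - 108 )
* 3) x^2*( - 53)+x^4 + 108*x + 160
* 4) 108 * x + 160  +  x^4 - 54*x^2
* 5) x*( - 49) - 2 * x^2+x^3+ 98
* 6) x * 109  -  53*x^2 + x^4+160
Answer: 3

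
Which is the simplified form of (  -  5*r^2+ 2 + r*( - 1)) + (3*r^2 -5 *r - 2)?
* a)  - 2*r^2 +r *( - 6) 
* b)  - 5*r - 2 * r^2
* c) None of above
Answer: a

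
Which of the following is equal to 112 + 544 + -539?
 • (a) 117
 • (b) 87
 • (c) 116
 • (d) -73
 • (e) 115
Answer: a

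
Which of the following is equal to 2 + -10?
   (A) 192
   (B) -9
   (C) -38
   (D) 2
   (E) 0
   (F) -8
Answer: F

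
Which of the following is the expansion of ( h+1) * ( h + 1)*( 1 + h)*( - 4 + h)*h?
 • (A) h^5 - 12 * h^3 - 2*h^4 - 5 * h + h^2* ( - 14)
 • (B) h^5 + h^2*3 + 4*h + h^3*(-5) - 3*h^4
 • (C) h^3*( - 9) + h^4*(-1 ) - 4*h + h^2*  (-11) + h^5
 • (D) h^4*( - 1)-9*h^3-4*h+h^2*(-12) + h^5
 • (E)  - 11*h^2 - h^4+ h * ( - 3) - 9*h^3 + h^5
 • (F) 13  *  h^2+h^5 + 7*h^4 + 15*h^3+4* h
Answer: C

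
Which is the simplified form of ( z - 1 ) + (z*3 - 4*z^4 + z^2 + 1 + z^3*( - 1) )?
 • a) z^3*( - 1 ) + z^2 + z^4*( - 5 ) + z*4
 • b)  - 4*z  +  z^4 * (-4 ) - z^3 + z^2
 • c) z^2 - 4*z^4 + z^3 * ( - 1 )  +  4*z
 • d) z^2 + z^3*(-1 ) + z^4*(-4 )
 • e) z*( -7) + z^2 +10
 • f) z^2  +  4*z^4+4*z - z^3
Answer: c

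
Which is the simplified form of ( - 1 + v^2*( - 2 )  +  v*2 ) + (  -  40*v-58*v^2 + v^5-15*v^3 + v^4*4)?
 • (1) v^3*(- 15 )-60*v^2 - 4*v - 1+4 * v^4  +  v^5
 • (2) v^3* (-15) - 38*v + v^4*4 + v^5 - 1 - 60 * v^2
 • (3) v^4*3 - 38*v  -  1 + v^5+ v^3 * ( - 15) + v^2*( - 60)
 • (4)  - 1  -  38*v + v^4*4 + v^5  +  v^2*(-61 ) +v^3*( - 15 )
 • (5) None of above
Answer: 2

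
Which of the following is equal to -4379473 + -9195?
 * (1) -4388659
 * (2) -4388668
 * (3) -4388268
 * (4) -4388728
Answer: 2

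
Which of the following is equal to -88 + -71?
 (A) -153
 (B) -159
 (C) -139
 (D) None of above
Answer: B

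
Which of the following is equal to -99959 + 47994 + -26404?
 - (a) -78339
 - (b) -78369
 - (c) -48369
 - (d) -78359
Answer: b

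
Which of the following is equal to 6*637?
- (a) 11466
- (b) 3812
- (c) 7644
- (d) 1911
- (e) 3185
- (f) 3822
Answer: f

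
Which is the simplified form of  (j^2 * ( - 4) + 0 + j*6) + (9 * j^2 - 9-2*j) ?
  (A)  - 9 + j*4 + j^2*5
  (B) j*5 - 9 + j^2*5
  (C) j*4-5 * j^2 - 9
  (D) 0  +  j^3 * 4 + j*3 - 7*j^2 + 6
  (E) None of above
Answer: A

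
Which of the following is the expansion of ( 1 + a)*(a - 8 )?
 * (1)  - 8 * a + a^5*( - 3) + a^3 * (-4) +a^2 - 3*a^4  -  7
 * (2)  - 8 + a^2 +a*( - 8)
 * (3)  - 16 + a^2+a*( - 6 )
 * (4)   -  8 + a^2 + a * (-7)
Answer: 4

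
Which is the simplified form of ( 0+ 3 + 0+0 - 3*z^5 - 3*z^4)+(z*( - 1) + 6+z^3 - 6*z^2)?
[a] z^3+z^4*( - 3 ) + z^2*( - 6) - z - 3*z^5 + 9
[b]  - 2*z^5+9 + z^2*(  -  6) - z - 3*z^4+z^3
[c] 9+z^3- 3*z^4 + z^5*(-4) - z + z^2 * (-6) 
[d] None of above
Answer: a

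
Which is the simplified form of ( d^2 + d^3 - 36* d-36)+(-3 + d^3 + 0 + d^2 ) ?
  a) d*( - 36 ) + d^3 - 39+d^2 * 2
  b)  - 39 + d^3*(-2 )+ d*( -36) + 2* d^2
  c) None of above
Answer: c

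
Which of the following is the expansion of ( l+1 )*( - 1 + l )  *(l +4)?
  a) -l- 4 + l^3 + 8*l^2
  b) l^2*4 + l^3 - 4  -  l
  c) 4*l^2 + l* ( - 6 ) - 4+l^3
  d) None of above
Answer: b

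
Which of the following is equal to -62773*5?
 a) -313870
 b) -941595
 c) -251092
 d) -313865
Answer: d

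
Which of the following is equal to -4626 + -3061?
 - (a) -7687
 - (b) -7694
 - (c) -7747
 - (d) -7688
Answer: a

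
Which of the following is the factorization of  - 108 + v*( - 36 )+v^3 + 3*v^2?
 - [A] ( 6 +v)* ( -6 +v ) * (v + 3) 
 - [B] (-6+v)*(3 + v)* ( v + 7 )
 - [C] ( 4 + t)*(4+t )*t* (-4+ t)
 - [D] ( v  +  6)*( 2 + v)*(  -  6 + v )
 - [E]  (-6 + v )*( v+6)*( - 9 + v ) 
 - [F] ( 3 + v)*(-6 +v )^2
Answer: A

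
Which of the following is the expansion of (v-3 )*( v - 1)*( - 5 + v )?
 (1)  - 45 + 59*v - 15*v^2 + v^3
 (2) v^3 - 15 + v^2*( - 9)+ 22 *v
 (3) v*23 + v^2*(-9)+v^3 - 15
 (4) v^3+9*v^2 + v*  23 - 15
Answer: 3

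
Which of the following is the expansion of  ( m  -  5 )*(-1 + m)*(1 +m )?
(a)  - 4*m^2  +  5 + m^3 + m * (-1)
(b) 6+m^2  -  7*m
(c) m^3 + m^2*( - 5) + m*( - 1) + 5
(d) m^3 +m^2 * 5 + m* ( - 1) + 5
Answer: c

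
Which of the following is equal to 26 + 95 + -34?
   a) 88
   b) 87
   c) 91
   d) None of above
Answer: b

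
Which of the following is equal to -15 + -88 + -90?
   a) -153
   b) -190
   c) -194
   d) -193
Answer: d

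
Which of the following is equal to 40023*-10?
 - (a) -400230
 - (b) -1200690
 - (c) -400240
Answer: a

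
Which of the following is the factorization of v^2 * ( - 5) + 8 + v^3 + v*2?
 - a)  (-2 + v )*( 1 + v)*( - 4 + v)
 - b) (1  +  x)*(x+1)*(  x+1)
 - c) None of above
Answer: a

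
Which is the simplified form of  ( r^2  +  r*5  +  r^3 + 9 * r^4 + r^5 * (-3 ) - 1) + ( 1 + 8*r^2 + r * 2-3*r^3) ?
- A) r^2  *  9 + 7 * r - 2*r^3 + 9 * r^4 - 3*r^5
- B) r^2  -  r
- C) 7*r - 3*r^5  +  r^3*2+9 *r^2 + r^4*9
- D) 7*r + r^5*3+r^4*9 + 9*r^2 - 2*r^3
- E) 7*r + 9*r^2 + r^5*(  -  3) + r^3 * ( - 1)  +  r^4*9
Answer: A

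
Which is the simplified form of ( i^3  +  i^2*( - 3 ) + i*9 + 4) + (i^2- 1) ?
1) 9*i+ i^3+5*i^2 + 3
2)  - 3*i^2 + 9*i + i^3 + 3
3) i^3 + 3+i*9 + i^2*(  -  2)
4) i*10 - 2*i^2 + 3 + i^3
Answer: 3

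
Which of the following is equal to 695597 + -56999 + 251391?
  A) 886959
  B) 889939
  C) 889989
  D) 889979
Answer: C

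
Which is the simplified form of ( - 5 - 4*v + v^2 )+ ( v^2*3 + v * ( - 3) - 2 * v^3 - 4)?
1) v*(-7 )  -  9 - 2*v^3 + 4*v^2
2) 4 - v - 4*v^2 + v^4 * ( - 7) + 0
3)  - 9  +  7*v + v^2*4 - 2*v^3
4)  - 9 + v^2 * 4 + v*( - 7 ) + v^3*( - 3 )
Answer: 1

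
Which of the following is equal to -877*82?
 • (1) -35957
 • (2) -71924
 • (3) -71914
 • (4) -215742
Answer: 3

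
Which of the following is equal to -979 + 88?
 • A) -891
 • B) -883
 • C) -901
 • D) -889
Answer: A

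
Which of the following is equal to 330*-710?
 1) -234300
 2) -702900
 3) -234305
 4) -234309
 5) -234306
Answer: 1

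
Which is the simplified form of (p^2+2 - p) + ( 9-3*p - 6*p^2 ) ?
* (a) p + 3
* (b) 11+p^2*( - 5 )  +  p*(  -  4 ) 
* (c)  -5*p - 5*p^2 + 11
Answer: b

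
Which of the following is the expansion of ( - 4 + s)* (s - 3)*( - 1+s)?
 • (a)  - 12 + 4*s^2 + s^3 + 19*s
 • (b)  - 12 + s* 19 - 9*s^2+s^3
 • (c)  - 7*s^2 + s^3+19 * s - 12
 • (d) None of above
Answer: d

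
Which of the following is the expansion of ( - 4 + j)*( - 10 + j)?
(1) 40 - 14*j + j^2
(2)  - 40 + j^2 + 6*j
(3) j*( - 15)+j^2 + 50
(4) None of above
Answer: 1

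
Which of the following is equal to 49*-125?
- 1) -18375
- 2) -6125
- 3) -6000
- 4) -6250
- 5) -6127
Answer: 2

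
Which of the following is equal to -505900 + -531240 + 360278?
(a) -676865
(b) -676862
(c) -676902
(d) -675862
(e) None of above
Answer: b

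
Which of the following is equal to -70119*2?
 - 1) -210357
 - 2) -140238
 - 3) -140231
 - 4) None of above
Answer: 2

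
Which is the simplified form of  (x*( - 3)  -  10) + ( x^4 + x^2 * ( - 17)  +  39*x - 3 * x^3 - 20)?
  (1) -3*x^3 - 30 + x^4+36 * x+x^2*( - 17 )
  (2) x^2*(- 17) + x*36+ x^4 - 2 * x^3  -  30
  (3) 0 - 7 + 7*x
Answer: 1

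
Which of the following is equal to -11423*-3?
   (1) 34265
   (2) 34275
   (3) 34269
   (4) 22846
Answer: 3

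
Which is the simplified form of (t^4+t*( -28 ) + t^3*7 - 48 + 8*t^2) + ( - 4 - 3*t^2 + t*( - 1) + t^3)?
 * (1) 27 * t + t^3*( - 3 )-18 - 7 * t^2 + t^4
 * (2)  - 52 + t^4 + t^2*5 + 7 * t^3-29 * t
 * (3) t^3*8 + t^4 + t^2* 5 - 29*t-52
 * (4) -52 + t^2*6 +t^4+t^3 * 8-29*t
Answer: 3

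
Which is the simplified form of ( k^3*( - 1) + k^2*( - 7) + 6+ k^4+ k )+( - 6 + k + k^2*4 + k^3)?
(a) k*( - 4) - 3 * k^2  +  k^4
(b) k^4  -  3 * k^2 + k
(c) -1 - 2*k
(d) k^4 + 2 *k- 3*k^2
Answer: d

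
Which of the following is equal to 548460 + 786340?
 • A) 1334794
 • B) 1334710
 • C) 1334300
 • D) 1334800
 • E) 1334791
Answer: D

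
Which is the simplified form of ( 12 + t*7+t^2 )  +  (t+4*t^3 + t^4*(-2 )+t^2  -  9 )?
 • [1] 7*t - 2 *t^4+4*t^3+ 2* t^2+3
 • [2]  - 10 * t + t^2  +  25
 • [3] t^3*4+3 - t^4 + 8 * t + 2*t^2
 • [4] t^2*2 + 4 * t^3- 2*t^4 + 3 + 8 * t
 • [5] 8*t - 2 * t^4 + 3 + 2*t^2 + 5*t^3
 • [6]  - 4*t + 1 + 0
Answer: 4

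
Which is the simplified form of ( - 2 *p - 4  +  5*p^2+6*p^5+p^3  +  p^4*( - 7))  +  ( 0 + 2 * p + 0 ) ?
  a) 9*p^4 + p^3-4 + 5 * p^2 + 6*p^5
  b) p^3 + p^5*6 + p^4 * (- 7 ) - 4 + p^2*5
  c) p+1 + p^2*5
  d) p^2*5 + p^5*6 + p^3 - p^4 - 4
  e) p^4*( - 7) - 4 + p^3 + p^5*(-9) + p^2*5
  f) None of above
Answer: b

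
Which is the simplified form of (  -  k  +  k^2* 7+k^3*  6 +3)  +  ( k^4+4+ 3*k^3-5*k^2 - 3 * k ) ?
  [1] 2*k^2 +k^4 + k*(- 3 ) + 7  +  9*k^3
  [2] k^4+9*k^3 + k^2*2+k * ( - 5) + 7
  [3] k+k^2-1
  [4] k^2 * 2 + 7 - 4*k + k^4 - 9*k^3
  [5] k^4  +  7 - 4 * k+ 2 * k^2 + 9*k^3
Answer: 5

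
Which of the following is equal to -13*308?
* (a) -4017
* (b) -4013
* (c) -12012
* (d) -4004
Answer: d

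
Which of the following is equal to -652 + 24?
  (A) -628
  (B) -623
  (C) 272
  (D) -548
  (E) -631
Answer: A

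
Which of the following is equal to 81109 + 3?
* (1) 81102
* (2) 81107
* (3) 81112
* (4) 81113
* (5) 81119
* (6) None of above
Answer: 3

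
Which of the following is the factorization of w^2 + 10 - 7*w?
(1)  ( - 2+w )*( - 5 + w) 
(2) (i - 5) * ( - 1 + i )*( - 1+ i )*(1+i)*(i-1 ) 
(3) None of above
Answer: 1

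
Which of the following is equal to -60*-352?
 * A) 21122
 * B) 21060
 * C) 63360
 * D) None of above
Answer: D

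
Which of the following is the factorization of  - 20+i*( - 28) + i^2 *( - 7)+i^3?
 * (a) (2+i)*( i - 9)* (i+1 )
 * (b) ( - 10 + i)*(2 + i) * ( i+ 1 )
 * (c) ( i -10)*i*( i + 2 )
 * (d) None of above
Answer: b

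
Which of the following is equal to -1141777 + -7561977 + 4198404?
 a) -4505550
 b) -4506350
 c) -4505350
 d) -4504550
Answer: c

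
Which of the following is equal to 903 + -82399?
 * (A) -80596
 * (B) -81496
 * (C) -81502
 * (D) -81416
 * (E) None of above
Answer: B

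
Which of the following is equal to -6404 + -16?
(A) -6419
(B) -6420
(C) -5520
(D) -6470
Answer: B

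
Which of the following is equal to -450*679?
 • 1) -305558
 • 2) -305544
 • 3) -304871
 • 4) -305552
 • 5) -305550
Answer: 5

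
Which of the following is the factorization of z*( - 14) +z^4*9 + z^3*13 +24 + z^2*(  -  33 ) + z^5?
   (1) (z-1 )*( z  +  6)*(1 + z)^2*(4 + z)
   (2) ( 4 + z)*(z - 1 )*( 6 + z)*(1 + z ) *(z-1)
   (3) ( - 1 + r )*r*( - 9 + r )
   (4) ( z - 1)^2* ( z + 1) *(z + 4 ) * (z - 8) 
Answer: 2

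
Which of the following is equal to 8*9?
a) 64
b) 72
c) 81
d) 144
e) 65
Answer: b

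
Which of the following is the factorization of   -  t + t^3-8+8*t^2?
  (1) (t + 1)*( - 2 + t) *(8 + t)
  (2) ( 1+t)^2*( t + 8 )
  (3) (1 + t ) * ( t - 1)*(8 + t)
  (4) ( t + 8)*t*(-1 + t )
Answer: 3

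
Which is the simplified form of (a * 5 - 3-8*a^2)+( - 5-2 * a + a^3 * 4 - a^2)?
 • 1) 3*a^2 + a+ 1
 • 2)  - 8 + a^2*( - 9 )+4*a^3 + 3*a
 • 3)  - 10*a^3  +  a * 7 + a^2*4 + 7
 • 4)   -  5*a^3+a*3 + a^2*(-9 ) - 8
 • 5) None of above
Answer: 2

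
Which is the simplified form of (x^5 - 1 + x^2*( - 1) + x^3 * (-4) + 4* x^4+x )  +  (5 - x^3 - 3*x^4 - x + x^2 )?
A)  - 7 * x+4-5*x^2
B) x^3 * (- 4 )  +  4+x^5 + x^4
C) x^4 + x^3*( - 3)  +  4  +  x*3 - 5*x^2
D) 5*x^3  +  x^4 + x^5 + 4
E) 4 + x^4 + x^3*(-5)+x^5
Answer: E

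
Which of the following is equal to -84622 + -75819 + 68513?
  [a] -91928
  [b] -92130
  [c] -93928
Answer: a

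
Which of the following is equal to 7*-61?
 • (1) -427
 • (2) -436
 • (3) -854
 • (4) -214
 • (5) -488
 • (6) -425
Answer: 1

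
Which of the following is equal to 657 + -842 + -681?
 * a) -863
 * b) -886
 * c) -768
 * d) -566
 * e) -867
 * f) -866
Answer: f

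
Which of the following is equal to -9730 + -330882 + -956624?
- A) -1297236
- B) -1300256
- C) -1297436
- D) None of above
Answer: A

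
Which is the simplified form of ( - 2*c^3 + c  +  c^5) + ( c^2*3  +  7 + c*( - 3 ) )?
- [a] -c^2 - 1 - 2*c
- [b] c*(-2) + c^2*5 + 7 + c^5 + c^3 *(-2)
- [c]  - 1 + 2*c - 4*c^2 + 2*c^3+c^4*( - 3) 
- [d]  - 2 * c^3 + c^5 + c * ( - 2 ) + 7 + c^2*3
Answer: d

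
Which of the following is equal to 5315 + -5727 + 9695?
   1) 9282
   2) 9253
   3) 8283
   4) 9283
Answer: 4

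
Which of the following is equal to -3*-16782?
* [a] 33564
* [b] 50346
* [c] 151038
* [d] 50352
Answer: b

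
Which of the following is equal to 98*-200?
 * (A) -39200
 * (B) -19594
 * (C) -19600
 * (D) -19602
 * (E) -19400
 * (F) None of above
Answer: C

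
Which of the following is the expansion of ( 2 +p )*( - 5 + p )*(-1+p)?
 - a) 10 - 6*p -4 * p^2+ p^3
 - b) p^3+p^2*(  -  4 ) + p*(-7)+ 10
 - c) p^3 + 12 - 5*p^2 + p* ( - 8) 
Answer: b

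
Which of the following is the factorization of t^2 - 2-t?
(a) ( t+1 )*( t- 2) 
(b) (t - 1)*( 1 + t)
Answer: a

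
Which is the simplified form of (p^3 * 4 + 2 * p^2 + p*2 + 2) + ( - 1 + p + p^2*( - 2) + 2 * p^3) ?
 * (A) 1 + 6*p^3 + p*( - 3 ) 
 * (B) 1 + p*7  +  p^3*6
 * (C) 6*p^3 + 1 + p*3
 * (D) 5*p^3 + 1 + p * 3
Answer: C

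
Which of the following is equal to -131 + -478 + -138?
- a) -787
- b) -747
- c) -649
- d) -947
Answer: b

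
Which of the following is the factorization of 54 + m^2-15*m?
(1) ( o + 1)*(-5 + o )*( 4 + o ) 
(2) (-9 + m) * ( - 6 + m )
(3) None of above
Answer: 2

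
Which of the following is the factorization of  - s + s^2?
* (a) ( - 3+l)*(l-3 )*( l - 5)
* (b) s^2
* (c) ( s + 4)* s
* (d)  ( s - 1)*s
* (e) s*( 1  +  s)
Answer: d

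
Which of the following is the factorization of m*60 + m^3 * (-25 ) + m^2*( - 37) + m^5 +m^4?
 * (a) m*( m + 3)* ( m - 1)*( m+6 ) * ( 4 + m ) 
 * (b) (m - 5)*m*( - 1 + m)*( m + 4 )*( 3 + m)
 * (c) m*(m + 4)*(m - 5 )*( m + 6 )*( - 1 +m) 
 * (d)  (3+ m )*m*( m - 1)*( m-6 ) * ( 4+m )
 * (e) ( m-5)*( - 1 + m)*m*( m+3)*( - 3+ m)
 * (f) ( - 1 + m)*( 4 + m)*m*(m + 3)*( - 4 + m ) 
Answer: b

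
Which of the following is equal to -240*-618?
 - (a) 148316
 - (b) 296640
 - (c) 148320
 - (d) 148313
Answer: c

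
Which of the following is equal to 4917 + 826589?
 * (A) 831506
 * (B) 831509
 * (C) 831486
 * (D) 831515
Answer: A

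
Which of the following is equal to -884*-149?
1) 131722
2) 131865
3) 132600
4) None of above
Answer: 4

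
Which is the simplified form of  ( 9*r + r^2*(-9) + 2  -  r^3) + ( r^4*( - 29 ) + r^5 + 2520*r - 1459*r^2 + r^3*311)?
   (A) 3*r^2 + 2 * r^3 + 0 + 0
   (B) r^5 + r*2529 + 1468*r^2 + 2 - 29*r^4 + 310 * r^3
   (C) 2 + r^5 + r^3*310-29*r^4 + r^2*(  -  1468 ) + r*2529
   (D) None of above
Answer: C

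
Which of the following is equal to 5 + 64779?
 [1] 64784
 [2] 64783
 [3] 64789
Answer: 1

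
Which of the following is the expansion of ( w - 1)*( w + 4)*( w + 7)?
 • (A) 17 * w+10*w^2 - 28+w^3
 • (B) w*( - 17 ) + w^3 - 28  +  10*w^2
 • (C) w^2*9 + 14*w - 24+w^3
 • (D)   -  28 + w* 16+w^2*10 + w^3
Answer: A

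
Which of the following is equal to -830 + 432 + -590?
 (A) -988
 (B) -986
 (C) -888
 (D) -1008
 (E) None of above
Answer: A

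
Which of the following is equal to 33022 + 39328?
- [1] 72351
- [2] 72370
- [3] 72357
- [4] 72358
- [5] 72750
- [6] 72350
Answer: 6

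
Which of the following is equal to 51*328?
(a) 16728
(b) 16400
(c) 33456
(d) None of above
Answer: a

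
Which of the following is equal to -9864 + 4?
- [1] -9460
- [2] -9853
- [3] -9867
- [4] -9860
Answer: 4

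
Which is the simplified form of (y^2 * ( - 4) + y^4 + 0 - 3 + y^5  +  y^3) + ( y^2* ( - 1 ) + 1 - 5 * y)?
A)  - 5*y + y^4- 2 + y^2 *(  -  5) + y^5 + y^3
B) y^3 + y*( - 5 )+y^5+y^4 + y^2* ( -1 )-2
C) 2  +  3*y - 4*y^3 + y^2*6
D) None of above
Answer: A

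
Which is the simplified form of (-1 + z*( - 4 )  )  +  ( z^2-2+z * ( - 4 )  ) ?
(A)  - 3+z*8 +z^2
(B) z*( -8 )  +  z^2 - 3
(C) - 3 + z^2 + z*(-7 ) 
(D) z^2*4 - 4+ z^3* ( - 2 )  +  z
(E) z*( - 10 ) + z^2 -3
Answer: B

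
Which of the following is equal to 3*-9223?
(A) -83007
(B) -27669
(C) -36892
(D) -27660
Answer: B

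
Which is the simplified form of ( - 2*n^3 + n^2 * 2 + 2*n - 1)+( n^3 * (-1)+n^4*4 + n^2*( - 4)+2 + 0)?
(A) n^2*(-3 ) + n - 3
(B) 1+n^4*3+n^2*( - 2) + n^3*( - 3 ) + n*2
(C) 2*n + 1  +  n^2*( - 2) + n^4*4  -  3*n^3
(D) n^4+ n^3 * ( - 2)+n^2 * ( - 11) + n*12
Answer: C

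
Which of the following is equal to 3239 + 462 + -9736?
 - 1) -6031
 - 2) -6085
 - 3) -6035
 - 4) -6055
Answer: 3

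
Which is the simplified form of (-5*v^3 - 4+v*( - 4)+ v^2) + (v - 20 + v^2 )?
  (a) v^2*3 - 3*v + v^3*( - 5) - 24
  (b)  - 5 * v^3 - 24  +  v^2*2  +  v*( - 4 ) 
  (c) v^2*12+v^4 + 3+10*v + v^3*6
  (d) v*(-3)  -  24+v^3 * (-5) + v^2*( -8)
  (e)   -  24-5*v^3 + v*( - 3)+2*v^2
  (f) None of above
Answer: e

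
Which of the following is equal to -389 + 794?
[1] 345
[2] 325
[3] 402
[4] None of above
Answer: 4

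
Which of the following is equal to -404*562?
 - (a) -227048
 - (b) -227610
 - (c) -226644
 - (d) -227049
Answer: a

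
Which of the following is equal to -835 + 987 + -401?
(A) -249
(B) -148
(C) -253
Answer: A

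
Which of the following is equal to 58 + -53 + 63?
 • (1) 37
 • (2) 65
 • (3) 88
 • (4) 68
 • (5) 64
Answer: 4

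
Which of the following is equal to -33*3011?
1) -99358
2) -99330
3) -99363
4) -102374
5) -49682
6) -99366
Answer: 3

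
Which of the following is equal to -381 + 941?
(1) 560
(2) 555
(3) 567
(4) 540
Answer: 1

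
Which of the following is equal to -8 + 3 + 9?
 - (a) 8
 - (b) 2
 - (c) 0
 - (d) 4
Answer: d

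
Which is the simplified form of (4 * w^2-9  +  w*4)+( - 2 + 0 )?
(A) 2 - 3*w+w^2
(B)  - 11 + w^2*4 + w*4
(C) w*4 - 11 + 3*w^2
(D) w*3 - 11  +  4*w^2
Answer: B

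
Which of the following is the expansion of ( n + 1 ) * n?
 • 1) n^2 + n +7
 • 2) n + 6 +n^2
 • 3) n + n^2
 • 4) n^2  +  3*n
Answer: 3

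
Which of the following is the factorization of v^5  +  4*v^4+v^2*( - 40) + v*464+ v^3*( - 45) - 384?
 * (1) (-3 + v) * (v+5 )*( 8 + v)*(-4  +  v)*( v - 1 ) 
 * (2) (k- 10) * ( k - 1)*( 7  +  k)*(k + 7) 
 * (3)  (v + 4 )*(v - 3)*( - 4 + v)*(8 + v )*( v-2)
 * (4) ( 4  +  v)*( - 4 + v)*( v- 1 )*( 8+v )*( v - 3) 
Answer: 4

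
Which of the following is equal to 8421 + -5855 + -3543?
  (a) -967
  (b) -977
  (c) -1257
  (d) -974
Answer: b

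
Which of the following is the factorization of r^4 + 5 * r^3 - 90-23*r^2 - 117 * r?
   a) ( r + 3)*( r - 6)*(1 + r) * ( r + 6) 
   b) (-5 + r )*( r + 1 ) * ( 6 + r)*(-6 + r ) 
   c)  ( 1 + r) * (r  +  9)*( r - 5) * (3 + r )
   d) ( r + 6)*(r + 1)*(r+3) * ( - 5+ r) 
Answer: d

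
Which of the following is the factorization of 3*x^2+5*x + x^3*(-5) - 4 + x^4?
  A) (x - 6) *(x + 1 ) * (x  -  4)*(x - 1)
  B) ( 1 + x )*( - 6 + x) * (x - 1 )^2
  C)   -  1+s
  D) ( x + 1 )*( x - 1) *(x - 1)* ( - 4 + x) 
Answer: D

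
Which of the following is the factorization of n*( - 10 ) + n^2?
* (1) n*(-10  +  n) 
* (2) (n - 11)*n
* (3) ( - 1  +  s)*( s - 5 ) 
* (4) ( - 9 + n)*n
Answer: 1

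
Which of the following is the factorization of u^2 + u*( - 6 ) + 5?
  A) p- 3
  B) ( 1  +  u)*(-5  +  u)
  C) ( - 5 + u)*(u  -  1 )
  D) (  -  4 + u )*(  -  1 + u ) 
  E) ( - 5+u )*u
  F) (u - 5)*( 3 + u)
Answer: C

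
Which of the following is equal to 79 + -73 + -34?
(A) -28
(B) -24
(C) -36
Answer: A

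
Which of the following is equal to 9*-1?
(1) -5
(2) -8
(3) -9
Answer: 3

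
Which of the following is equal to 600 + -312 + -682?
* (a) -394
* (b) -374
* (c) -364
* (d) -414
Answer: a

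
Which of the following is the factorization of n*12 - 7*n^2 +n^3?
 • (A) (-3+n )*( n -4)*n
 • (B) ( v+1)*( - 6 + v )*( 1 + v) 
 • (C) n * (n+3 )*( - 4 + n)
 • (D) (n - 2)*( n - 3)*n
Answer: A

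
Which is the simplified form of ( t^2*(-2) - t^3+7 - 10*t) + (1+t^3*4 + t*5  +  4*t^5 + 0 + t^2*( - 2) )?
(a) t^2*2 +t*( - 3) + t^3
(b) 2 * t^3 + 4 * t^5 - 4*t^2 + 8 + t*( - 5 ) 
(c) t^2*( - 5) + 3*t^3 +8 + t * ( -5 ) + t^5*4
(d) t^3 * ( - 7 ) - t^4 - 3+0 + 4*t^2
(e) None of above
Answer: e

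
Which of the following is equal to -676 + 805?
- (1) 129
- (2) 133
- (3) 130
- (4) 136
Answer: 1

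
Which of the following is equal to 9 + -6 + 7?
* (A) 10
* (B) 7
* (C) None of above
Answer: A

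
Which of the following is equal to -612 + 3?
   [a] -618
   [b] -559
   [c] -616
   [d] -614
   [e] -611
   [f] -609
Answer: f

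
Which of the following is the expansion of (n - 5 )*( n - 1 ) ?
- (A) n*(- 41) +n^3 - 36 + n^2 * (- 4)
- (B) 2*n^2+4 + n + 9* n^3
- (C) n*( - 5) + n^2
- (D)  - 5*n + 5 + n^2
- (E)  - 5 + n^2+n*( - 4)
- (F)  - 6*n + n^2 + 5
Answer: F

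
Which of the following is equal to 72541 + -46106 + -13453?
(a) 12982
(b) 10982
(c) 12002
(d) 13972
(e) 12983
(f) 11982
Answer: a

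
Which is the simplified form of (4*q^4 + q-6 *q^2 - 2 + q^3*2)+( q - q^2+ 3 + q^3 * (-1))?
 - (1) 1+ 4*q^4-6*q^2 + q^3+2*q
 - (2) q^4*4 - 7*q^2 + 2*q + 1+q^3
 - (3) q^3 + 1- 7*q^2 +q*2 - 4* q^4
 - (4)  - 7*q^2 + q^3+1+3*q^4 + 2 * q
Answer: 2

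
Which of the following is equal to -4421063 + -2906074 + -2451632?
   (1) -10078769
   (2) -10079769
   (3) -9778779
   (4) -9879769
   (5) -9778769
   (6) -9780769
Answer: 5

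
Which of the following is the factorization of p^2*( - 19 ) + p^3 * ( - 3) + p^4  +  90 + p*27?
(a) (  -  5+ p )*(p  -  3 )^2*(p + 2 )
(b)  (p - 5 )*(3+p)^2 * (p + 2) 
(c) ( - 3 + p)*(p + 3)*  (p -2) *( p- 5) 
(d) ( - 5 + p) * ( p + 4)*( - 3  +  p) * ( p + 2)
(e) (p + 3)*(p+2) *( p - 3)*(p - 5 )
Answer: e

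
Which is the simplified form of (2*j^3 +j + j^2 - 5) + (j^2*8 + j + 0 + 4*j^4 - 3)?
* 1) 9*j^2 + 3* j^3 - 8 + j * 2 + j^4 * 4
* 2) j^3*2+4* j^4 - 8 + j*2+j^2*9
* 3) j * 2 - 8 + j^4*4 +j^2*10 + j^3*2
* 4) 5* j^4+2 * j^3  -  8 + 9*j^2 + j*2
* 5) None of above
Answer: 2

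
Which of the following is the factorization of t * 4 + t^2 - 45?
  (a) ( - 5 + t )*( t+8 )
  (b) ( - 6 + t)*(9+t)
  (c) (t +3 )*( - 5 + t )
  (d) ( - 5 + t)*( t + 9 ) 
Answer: d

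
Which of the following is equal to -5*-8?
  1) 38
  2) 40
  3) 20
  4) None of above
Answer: 2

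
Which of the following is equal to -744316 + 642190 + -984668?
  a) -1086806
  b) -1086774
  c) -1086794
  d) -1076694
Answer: c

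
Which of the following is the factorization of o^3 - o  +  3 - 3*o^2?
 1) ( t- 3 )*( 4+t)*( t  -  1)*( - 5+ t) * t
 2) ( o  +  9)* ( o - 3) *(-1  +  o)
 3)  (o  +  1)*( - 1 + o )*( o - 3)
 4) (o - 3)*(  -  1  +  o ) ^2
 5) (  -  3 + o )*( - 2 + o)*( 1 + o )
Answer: 3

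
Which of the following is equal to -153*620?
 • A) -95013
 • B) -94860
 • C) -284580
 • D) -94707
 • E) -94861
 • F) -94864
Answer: B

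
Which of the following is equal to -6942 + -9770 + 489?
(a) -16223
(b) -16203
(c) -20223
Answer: a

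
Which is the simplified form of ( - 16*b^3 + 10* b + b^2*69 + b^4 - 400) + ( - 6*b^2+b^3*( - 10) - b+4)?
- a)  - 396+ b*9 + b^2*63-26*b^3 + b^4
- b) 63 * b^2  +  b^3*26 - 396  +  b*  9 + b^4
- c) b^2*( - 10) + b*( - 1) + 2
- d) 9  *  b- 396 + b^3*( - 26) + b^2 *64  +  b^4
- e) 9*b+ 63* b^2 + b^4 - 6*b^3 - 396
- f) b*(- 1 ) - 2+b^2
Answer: a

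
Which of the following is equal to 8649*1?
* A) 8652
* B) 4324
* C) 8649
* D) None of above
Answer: C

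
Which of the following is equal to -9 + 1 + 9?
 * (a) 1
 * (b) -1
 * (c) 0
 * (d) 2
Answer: a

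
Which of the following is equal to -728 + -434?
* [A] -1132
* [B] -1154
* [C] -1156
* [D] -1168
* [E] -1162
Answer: E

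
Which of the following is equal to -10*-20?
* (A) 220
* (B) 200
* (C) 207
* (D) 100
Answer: B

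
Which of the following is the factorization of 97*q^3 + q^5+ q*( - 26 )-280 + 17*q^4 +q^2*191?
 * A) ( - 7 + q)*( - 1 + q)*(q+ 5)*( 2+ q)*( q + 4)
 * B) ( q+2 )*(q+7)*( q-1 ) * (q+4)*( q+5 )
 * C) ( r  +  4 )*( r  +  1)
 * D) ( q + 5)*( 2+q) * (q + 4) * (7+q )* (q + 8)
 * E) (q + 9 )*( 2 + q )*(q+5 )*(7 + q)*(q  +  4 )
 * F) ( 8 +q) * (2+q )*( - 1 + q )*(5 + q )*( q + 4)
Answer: B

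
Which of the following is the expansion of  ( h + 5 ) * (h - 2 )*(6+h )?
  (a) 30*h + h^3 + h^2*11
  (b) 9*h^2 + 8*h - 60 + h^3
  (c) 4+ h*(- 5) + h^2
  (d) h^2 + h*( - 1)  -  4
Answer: b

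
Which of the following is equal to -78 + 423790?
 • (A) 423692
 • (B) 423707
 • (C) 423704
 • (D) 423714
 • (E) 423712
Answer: E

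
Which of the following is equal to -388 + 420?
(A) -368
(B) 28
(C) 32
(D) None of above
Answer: C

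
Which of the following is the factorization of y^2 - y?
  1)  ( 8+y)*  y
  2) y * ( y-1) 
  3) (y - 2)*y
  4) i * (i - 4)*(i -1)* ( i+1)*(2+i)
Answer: 2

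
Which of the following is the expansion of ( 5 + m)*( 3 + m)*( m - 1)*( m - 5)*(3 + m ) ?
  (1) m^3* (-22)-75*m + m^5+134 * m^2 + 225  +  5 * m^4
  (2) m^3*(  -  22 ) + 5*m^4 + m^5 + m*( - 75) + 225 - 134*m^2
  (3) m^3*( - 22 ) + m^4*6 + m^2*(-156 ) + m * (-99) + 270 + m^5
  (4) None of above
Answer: 2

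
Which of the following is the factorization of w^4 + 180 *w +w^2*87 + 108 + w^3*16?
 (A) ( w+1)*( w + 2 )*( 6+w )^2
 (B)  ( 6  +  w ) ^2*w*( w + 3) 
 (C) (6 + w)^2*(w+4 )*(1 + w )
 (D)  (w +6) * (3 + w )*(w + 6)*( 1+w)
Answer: D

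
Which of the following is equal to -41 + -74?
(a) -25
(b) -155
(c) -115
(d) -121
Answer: c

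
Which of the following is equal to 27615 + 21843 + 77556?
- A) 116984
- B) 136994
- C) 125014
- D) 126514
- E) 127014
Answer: E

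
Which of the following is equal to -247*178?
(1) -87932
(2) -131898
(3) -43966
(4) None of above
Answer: 3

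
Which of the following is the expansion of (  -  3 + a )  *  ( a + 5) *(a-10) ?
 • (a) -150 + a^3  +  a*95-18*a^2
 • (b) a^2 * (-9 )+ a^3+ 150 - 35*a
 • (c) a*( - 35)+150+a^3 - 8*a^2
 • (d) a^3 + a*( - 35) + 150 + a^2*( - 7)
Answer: c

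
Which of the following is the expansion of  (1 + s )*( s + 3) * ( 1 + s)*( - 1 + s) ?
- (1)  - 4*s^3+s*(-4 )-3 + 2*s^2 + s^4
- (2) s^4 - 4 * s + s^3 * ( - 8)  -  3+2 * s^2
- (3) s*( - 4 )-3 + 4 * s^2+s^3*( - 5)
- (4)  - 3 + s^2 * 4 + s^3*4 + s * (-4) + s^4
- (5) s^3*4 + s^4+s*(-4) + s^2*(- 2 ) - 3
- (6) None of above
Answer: 6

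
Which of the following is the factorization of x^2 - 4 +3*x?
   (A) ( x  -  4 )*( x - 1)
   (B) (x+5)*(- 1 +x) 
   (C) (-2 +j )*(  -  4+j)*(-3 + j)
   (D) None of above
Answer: D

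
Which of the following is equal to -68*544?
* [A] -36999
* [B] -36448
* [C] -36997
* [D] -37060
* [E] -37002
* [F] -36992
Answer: F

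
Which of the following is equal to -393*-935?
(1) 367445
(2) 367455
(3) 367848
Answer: 2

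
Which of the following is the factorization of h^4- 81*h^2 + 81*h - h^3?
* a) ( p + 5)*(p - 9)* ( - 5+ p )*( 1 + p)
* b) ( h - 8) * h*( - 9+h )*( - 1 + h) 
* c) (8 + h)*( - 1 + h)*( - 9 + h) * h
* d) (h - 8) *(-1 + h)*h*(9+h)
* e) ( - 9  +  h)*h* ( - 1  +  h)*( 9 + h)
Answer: e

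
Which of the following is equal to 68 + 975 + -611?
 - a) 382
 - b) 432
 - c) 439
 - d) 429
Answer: b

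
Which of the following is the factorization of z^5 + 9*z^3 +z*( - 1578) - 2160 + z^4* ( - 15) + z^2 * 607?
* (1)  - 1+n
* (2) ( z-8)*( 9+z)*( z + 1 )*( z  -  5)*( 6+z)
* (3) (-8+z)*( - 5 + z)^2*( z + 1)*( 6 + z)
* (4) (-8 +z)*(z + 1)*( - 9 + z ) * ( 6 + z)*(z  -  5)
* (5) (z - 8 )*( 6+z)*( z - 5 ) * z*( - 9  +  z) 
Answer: 4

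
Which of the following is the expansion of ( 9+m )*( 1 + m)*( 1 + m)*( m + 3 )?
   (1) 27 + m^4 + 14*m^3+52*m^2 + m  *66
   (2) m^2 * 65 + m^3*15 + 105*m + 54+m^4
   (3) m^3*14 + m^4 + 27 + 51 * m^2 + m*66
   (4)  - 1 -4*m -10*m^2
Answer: 1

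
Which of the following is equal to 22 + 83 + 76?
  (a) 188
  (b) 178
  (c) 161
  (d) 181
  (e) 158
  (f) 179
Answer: d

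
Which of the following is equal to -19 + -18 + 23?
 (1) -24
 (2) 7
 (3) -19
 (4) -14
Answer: 4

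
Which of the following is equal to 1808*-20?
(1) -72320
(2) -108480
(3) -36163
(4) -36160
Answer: 4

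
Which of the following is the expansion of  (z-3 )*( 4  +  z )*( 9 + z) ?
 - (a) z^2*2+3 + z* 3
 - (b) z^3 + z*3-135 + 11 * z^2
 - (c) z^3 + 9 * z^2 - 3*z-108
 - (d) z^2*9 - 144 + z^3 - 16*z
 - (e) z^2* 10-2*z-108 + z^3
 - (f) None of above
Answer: f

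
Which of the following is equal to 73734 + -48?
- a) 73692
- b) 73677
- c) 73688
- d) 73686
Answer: d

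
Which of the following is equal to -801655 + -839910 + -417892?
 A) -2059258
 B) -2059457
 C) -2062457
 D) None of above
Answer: B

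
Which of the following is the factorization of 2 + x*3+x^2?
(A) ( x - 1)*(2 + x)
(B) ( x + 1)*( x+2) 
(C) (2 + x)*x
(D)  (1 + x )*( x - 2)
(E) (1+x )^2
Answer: B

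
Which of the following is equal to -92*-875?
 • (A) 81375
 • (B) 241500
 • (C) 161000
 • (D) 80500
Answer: D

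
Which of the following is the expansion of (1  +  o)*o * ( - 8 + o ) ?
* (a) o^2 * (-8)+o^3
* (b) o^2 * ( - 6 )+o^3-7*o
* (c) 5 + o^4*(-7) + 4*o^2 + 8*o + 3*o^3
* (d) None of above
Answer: d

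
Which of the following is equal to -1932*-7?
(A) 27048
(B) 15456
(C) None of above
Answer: C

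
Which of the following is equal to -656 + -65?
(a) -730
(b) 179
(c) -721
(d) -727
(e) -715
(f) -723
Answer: c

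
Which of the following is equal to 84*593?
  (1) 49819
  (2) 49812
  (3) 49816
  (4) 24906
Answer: 2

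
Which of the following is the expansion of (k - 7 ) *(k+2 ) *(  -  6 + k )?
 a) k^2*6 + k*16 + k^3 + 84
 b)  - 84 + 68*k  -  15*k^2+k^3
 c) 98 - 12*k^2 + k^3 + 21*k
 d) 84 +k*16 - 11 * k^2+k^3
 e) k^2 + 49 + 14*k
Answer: d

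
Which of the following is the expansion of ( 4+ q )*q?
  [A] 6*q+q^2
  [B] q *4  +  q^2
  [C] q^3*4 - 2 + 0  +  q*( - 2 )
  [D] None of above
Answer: B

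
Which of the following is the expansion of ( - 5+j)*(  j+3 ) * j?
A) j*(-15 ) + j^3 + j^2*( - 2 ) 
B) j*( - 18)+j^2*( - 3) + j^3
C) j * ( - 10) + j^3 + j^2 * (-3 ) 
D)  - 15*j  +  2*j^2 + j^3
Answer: A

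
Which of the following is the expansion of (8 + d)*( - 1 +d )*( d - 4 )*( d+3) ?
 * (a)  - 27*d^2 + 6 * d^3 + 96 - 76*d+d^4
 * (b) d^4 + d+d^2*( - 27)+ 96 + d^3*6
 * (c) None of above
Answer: a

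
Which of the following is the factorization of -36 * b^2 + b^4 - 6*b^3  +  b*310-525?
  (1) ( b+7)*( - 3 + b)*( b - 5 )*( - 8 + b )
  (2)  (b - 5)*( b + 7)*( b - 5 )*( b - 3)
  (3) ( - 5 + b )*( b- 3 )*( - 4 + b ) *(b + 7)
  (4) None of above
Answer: 2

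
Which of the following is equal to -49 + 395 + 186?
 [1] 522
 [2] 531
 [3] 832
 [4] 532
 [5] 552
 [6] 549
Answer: 4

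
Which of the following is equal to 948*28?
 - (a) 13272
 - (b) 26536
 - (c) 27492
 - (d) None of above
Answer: d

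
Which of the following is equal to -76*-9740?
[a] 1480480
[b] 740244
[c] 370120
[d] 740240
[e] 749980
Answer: d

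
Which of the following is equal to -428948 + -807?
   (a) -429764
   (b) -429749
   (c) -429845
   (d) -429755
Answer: d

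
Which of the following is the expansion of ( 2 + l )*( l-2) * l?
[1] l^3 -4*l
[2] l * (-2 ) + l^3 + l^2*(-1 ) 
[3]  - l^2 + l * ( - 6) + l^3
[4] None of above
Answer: 1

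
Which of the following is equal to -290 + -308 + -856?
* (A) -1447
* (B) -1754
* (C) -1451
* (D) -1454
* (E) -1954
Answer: D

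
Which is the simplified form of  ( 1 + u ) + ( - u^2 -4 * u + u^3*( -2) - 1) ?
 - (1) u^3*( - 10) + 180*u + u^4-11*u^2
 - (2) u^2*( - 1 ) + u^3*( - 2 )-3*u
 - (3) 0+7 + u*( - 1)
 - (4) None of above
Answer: 2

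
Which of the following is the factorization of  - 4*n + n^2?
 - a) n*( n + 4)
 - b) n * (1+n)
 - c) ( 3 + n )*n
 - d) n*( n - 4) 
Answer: d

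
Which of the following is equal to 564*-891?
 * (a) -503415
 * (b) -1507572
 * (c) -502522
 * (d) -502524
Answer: d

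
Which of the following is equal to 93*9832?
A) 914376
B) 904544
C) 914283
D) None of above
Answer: A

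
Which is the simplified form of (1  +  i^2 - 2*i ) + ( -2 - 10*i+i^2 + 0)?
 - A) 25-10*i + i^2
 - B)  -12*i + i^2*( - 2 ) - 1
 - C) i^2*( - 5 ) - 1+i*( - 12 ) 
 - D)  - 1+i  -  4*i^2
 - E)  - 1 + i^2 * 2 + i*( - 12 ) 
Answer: E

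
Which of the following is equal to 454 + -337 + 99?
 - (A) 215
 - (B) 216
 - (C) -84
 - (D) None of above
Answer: B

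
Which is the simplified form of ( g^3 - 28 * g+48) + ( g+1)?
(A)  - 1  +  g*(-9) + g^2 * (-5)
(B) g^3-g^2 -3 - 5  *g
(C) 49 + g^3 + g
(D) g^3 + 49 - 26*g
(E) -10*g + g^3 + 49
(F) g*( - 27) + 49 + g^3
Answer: F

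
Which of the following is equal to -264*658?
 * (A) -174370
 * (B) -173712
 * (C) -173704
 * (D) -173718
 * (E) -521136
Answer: B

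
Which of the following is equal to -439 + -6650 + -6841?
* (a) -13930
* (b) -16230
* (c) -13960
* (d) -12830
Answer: a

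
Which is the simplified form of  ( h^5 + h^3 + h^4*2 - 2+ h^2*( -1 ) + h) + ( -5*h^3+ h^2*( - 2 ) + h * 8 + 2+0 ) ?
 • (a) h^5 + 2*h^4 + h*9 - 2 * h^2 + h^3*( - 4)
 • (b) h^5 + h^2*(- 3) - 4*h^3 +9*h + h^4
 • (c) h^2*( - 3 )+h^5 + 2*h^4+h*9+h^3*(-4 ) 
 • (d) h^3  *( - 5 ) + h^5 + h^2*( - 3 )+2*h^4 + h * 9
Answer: c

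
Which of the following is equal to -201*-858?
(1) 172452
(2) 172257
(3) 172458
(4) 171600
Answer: 3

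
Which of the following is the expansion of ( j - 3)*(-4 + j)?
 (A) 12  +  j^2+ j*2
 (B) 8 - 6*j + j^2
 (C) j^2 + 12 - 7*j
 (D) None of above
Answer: C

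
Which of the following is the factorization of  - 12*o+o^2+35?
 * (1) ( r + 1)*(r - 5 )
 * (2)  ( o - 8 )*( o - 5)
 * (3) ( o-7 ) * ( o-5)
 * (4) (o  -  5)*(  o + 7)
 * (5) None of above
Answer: 3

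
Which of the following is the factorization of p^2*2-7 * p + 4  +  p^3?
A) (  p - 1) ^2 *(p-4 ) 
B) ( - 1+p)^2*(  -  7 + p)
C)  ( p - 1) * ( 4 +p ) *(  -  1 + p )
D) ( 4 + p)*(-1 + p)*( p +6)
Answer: C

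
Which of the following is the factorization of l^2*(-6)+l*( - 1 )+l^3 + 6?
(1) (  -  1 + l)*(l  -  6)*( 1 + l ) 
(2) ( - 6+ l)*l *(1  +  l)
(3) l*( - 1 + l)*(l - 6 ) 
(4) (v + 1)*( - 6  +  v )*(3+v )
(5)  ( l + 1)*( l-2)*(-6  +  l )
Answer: 1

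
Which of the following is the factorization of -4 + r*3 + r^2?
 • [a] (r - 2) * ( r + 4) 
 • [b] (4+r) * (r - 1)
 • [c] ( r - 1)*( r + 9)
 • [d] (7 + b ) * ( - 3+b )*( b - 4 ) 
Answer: b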